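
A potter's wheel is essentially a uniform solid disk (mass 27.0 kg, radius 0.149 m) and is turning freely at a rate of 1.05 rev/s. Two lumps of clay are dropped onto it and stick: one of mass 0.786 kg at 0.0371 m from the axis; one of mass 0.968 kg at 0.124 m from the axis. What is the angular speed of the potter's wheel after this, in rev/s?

ω_f ≈ 0.997 rev/s

No external torque acts about the axis; L_before = L_after.
I_p = ½(27.0)(0.149)² = 0.2997 kg·m².
Added inertia Σmr² = (0.786)(0.0371)² + (0.968)(0.124)² = 0.01597 kg·m²; I_f = 0.2997 + 0.01597 = 0.3157 kg·m².
ω_f = I_p ω_i / I_f = (0.2997)(1.05) / 0.3157 = 0.9969 rev/s.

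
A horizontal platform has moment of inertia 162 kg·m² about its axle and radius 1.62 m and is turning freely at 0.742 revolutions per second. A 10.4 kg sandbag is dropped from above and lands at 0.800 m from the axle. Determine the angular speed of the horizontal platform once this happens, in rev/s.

ω_f ≈ 0.713 rev/s

No external torque acts about the axle; L_before = L_after.
Added inertia Σmr² = (10.4)(0.800)² = 6.656 kg·m²; I_f = 162.0 + 6.656 = 168.7 kg·m².
ω_f = I_p ω_i / I_f = (162.0)(0.742) / 168.7 = 0.7127 rev/s.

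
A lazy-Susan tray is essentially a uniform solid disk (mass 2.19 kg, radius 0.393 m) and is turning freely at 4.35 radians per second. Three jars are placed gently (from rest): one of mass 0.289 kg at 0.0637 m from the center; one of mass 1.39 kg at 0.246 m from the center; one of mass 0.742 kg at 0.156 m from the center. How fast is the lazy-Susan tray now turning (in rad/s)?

No external torque acts about the center; L_before = L_after.
I_p = ½(2.19)(0.393)² = 0.1691 kg·m².
Added inertia Σmr² = (0.289)(0.0637)² + (1.39)(0.246)² + (0.742)(0.156)² = 0.1033 kg·m²; I_f = 0.1691 + 0.1033 = 0.2725 kg·m².
ω_f = I_p ω_i / I_f = (0.1691)(4.35) / 0.2725 = 2.700 rad/s.

ω_f ≈ 2.70 rad/s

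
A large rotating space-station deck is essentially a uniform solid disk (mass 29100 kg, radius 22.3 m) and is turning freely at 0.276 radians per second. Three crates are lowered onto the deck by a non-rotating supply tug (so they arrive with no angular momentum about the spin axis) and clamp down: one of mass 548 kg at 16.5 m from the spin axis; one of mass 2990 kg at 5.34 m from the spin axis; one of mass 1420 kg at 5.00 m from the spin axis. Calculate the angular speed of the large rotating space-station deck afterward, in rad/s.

The added mass arrives with no angular momentum about the spin axis, and any external torque about the spin axis is negligible, so the system's angular momentum is conserved.
I_p = ½(29100)(22.3)² = 7.236e+06 kg·m².
Added inertia Σmr² = (548)(16.5)² + (2990)(5.34)² + (1420)(5.00)² = 2.700e+05 kg·m²; I_f = 7.236e+06 + 2.700e+05 = 7.506e+06 kg·m².
ω_f = I_p ω_i / I_f = (7.236e+06)(0.276) / 7.506e+06 = 0.2661 rad/s.

ω_f ≈ 0.266 rad/s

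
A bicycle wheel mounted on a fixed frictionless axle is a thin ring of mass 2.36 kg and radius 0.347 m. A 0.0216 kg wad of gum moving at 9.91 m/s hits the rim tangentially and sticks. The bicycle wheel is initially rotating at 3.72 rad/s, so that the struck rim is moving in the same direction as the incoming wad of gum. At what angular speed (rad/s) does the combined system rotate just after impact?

The axle reaction passes through the axle and exerts no torque about it; angular momentum about the axle is conserved through the impact.
I_p = (2.36)(0.347)² = 0.2842 kg·m². Taking the sense of the wad of gum's angular momentum as positive, L_{wad} = m v R = (0.0216)(9.91)(0.347) = 0.07428 kg·m²/s.
L_i = +I_p ω_p + m v R = +(0.2842)(3.72) + 0.07428 = 1.131 kg·m²/s.
After sticking, I_f = I_p + m R² = 0.2842 + (0.0216)(0.347)² = 0.2868 kg·m².
ω_f = L_i / I_f = 1.131 / 0.2868 = 3.945 rad/s.

|ω_f| ≈ 3.95 rad/s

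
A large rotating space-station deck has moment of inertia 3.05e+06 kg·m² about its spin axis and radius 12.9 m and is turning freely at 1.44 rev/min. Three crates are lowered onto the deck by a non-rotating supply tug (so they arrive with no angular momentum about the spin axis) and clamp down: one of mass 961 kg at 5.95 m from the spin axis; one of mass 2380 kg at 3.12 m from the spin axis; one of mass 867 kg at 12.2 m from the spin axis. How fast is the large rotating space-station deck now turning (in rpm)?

ω_f ≈ 1.36 rpm

The added mass arrives with no angular momentum about the spin axis, and any external torque about the spin axis is negligible, so the system's angular momentum is conserved.
Added inertia Σmr² = (961)(5.95)² + (2380)(3.12)² + (867)(12.2)² = 1.862e+05 kg·m²; I_f = 3.050e+06 + 1.862e+05 = 3.236e+06 kg·m².
ω_f = I_p ω_i / I_f = (3.050e+06)(1.44) / 3.236e+06 = 1.357 rpm.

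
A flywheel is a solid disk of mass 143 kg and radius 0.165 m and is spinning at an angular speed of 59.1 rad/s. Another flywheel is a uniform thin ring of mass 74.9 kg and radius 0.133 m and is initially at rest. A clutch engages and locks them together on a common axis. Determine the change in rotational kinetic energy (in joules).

ΔKE ≈ -1380 J

The coupling torques are internal; angular momentum about the shared axis is conserved.
Moments of inertia: I_A = ½(143)(0.165)² = 1.947 kg·m²; I_B = (74.9)(0.133)² = 1.325 kg·m².
Taking A's sense as positive: L = (1.947)(59.1) = 115.0 kg·m²·rad/s.
Combined I = 1.947 + 1.325 = 3.271 kg·m².
ω_f = L / I = 115.0 / 3.271 = 35.17 rad/s.
KE_i = ½ΣIω² = 3400 J; KE_f = ½(3.271)(35.17)² = 2023 J.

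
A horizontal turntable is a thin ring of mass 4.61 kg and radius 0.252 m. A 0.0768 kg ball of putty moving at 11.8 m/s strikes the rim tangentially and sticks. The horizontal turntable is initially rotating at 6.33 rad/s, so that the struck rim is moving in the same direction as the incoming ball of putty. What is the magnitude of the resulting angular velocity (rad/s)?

The axle reaction passes through the axle and exerts no torque about it; angular momentum about the axle is conserved through the impact.
I_p = (4.61)(0.252)² = 0.2928 kg·m². Taking the sense of the ball of putty's angular momentum as positive, L_{ball} = m v R = (0.0768)(11.8)(0.252) = 0.2284 kg·m²/s.
L_i = +I_p ω_p + m v R = +(0.2928)(6.33) + 0.2284 = 2.082 kg·m²/s.
After sticking, I_f = I_p + m R² = 0.2928 + (0.0768)(0.252)² = 0.2976 kg·m².
ω_f = L_i / I_f = 2.082 / 0.2976 = 6.994 rad/s.

|ω_f| ≈ 6.99 rad/s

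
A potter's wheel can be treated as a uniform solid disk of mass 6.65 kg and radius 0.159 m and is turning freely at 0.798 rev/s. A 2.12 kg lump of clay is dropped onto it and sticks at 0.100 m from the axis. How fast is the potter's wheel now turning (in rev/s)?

The added mass arrives with no angular momentum about the axis, and any external torque about the axis is negligible, so the system's angular momentum is conserved.
I_p = ½(6.65)(0.159)² = 0.08406 kg·m².
Added inertia Σmr² = (2.12)(0.100)² = 0.02120 kg·m²; I_f = 0.08406 + 0.02120 = 0.1053 kg·m².
ω_f = I_p ω_i / I_f = (0.08406)(0.798) / 0.1053 = 0.6373 rev/s.

ω_f ≈ 0.637 rev/s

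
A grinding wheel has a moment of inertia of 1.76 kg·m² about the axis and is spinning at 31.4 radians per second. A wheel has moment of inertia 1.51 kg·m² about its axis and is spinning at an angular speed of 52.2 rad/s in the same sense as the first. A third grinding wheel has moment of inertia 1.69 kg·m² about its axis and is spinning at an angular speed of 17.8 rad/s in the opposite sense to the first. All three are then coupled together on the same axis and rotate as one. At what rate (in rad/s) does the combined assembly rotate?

The coupling torques are internal; angular momentum about the shared axis is conserved.
Taking A's sense as positive: L = (1.760)(31.4) + (1.510)(52.2) − (1.690)(17.8) = 104.0 kg·m²·rad/s.
Combined I = 1.760 + 1.510 + 1.690 = 4.960 kg·m².
ω_f = L / I = 104.0 / 4.960 = 20.97 rad/s.

|ω_f| ≈ 21.0 rad/s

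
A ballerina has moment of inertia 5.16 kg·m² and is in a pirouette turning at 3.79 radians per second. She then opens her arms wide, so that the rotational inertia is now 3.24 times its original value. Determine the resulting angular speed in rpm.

ω₂ ≈ 11.2 rpm

Angular momentum about the spin axis is conserved since the torque about it is zero.
I₂ = 3.24 × 5.16 = 16.72 kg·m².
ω₂ = I₁ω₁ / I₂ = (5.160)(3.79 rad/s) / (16.72) = 1.170 rad/s = 11.17 rpm.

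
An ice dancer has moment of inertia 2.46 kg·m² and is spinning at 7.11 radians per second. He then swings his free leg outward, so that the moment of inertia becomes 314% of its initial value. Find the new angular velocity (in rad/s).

No external torque acts about the spin axis, so angular momentum is conserved.
I₂ = 3.14 × 2.46 = 7.724 kg·m².
ω₂ = I₁ω₁ / I₂ = (2.460)(7.11 rad/s) / (7.724) = 2.264 rad/s.

ω₂ ≈ 2.26 rad/s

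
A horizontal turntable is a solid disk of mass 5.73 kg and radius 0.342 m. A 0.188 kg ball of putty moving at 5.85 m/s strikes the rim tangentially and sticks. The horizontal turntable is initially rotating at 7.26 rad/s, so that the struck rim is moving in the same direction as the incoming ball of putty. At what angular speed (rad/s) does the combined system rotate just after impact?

About the axle the impulsive forces during the collision are internal, so angular momentum about that axis is conserved.
I_p = ½(5.73)(0.342)² = 0.3351 kg·m². Taking the sense of the ball of putty's angular momentum as positive, L_{ball} = m v R = (0.188)(5.85)(0.342) = 0.3761 kg·m²/s.
L_i = +I_p ω_p + m v R = +(0.3351)(7.26) + 0.3761 = 2.809 kg·m²/s.
After sticking, I_f = I_p + m R² = 0.3351 + (0.188)(0.342)² = 0.3571 kg·m².
ω_f = L_i / I_f = 2.809 / 0.3571 = 7.866 rad/s.

|ω_f| ≈ 7.87 rad/s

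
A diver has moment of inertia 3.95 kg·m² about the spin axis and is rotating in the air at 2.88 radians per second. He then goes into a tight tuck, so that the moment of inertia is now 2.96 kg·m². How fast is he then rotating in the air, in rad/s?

ω₂ ≈ 3.84 rad/s

No external torque acts about the spin axis, so angular momentum is conserved.
ω₂ = I₁ω₁ / I₂ = (3.950)(2.88 rad/s) / (2.960) = 3.843 rad/s.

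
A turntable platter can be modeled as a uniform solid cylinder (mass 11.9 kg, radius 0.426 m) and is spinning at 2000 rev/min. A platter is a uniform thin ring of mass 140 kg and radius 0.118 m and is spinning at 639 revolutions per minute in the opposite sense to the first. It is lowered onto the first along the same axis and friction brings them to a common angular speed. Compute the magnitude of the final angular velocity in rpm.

The coupling torques are internal; angular momentum about the shared axis is conserved.
Moments of inertia: I_A = ½(11.9)(0.426)² = 1.080 kg·m²; I_B = (140)(0.118)² = 1.949 kg·m².
Taking A's sense as positive: L = (1.080)(2000) − (1.949)(639) = 913.9 kg·m²·rpm.
Combined I = 1.080 + 1.949 = 3.029 kg·m².
ω_f = L / I = 913.9 / 3.029 = 301.7 rpm.

|ω_f| ≈ 302 rpm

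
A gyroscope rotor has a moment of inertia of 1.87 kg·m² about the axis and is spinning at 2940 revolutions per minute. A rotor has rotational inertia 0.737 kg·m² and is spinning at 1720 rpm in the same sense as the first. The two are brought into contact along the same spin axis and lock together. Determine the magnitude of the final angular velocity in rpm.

|ω_f| ≈ 2600 rpm

No external torque acts about the common axis, so total angular momentum is conserved.
Taking A's sense as positive: L = (1.870)(2940) + (0.7370)(1720) = 6765 kg·m²·rpm.
Combined I = 1.870 + 0.7370 = 2.607 kg·m².
ω_f = L / I = 6765 / 2.607 = 2595 rpm.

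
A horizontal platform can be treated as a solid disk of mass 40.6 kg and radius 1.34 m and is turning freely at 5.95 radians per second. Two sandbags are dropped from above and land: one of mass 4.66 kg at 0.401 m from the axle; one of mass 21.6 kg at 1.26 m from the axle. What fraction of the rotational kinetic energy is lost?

fraction ≈ 0.490

No external torque acts about the axle; L_before = L_after.
I_p = ½(40.6)(1.34)² = 36.45 kg·m².
Added inertia Σmr² = (4.66)(0.401)² + (21.6)(1.26)² = 35.04 kg·m²; I_f = 36.45 + 35.04 = 71.49 kg·m².
ω_f = I_p ω_i / I_f = (36.45)(5.95) / 71.49 = 3.034 rad/s.
KE_i = ½(36.45)(5.950 rad/s)² = 645.2 J; KE_f = ½(71.49)(3.034)² = 329.0 J.
Fraction lost = 0.4901.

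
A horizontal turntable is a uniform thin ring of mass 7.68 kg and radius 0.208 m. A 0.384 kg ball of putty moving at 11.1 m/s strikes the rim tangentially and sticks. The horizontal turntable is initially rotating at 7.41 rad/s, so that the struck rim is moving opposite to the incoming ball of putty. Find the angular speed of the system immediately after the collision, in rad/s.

|ω_f| ≈ 4.52 rad/s

The axle reaction passes through the axle and exerts no torque about it; angular momentum about the axle is conserved through the impact.
I_p = (7.68)(0.208)² = 0.3323 kg·m². Taking the sense of the ball of putty's angular momentum as positive, L_{ball} = m v R = (0.384)(11.1)(0.208) = 0.8866 kg·m²/s.
L_i = −I_p ω_p + m v R = −(0.3323)(7.41) + 0.8866 = -1.576 kg·m²/s.
After sticking, I_f = I_p + m R² = 0.3323 + (0.384)(0.208)² = 0.3489 kg·m².
ω_f = L_i / I_f = -1.576 / 0.3489 = -4.516 rad/s.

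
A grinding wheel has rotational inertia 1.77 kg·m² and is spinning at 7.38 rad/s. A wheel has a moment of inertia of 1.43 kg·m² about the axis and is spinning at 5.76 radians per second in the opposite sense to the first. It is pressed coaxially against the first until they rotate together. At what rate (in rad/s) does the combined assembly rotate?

No external torque acts about the common axis, so total angular momentum is conserved.
Taking A's sense as positive: L = (1.770)(7.38) − (1.430)(5.76) = 4.826 kg·m²·rad/s.
Combined I = 1.770 + 1.430 = 3.200 kg·m².
ω_f = L / I = 4.826 / 3.200 = 1.508 rad/s.

|ω_f| ≈ 1.51 rad/s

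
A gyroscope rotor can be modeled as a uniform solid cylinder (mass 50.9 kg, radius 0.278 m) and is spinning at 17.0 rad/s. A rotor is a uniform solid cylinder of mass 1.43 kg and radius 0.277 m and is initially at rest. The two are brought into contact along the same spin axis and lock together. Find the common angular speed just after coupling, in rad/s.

|ω_f| ≈ 16.5 rad/s

No external torque acts about the common axis, so total angular momentum is conserved.
Moments of inertia: I_A = ½(50.9)(0.278)² = 1.967 kg·m²; I_B = ½(1.43)(0.277)² = 0.05486 kg·m².
Taking A's sense as positive: L = (1.967)(17.0) = 33.44 kg·m²·rad/s.
Combined I = 1.967 + 0.05486 = 2.022 kg·m².
ω_f = L / I = 33.44 / 2.022 = 16.54 rad/s.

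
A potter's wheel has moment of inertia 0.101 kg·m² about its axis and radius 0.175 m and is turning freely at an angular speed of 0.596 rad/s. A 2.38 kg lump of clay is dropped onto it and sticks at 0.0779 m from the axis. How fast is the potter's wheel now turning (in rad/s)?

No external torque acts about the axis; L_before = L_after.
Added inertia Σmr² = (2.38)(0.0779)² = 0.01444 kg·m²; I_f = 0.1010 + 0.01444 = 0.1154 kg·m².
ω_f = I_p ω_i / I_f = (0.1010)(0.596) / 0.1154 = 0.5214 rad/s.

ω_f ≈ 0.521 rad/s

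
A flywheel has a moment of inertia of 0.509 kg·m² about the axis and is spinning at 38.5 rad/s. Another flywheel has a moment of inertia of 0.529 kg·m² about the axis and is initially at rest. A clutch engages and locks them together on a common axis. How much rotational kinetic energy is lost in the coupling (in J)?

ΔKE lost ≈ 192 J

No external torque acts about the common axis, so total angular momentum is conserved.
Taking A's sense as positive: L = (0.5090)(38.5) = 19.60 kg·m²·rad/s.
Combined I = 0.5090 + 0.5290 = 1.038 kg·m².
ω_f = L / I = 19.60 / 1.038 = 18.88 rad/s.
KE_i = ½ΣIω² = 377.2 J; KE_f = ½(1.038)(18.88)² = 185.0 J.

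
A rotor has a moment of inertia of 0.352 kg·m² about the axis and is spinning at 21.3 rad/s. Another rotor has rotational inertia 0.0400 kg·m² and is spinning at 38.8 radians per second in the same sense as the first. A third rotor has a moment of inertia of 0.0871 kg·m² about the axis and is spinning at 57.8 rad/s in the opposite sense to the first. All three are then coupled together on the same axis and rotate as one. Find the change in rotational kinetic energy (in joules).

ΔKE ≈ -239 J

No external torque acts about the common axis, so total angular momentum is conserved.
Taking A's sense as positive: L = (0.3520)(21.3) + (0.04000)(38.8) − (0.08710)(57.8) = 4.015 kg·m²·rad/s.
Combined I = 0.3520 + 0.04000 + 0.08710 = 0.4791 kg·m².
ω_f = L / I = 4.015 / 0.4791 = 8.381 rad/s.
KE_i = ½ΣIω² = 255.5 J; KE_f = ½(0.4791)(8.381)² = 16.83 J.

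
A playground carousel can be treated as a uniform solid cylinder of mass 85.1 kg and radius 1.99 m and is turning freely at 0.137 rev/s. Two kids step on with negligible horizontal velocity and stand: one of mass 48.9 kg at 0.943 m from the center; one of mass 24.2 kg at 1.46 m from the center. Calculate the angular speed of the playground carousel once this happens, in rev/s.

ω_f ≈ 0.0876 rev/s

No external torque acts about the center; L_before = L_after.
I_p = ½(85.1)(1.99)² = 168.5 kg·m².
Added inertia Σmr² = (48.9)(0.943)² + (24.2)(1.46)² = 95.07 kg·m²; I_f = 168.5 + 95.07 = 263.6 kg·m².
ω_f = I_p ω_i / I_f = (168.5)(0.137) / 263.6 = 0.08758 rev/s.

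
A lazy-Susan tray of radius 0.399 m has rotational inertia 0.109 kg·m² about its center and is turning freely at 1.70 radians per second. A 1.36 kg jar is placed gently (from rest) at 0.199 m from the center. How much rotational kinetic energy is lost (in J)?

energy lost ≈ 0.0521 J

The added mass arrives with no angular momentum about the center, and any external torque about the center is negligible, so the system's angular momentum is conserved.
Added inertia Σmr² = (1.36)(0.199)² = 0.05386 kg·m²; I_f = 0.1090 + 0.05386 = 0.1629 kg·m².
ω_f = I_p ω_i / I_f = (0.1090)(1.70) / 0.1629 = 1.138 rad/s.
KE_i = ½(0.1090)(1.700 rad/s)² = 0.1575 J; KE_f = ½(0.1629)(1.138)² = 0.1054 J.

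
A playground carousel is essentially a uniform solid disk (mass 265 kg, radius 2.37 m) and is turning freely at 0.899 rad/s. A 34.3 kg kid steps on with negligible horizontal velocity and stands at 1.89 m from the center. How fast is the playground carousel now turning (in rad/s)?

ω_f ≈ 0.772 rad/s

No external torque acts about the center; L_before = L_after.
I_p = ½(265)(2.37)² = 744.2 kg·m².
Added inertia Σmr² = (34.3)(1.89)² = 122.5 kg·m²; I_f = 744.2 + 122.5 = 866.8 kg·m².
ω_f = I_p ω_i / I_f = (744.2)(0.899) / 866.8 = 0.7719 rad/s.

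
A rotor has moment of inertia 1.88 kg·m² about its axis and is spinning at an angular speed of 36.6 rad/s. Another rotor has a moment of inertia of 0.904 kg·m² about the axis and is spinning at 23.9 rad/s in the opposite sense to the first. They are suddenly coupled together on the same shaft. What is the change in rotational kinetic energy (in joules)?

No external torque acts about the common axis, so total angular momentum is conserved.
Taking A's sense as positive: L = (1.880)(36.6) − (0.9040)(23.9) = 47.20 kg·m²·rad/s.
Combined I = 1.880 + 0.9040 = 2.784 kg·m².
ω_f = L / I = 47.20 / 2.784 = 16.95 rad/s.
KE_i = ½ΣIω² = 1517 J; KE_f = ½(2.784)(16.95)² = 400.2 J.

ΔKE ≈ -1120 J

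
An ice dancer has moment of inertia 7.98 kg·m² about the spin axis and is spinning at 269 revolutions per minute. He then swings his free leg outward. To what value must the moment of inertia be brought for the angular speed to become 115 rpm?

Angular momentum about the spin axis is conserved since the torque about it is zero.
I₂ = I₁ω₁ / ω₂ = (7.98)(269) / (115) = 18.67 kg·m².

I₂ ≈ 18.7 kg·m²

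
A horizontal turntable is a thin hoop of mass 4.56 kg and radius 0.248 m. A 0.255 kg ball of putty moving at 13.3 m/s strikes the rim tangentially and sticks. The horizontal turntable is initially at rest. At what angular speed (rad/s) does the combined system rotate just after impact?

|ω_f| ≈ 2.84 rad/s

The axle reaction passes through the axle and exerts no torque about it; angular momentum about the axle is conserved through the impact.
I_p = (4.56)(0.248)² = 0.2805 kg·m². Taking the sense of the ball of putty's angular momentum as positive, L_{ball} = m v R = (0.255)(13.3)(0.248) = 0.8411 kg·m²/s.
L_i = 0 + 0.8411 = 0.8411 kg·m²/s.
After sticking, I_f = I_p + m R² = 0.2805 + (0.255)(0.248)² = 0.2961 kg·m².
ω_f = L_i / I_f = 0.8411 / 0.2961 = 2.840 rad/s.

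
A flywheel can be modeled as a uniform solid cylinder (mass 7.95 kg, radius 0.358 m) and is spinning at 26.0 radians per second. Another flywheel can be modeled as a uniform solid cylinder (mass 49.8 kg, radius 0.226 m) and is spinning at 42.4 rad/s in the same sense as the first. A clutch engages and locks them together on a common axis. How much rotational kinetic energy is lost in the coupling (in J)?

The coupling torques are internal; angular momentum about the shared axis is conserved.
Moments of inertia: I_A = ½(7.95)(0.358)² = 0.5095 kg·m²; I_B = ½(49.8)(0.226)² = 1.272 kg·m².
Taking A's sense as positive: L = (0.5095)(26.0) + (1.272)(42.4) = 67.17 kg·m²·rad/s.
Combined I = 0.5095 + 1.272 = 1.781 kg·m².
ω_f = L / I = 67.17 / 1.781 = 37.71 rad/s.
KE_i = ½ΣIω² = 1315 J; KE_f = ½(1.781)(37.71)² = 1266 J.

ΔKE lost ≈ 48.9 J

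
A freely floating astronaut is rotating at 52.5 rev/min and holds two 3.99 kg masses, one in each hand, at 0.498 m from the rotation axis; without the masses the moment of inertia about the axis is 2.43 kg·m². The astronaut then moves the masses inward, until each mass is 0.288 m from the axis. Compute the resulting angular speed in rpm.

ω₂ ≈ 74.9 rpm

With no external torque about the axis, L is conserved: I₁ω₁ = I₂ω₂.
I₁ = 2.43 + 2(3.99)(0.498)² = 4.409 kg·m²; I₂ = 2.43 + 2(3.99)(0.288)² = 3.092 kg·m².
ω₂ = I₁ω₁ / I₂ = (4.409)(52.5 rpm) / (3.092) = 74.87 rpm.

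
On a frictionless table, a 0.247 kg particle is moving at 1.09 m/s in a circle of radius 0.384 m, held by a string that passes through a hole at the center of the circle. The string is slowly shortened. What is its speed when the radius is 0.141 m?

v₂ ≈ 2.97 m/s

Central (radial) force ⇒ zero torque about the center ⇒ m v r is constant.
v₂ = v₁ r₁ / r₂ = (1.09)(0.384) / (0.141) = 2.969 m/s.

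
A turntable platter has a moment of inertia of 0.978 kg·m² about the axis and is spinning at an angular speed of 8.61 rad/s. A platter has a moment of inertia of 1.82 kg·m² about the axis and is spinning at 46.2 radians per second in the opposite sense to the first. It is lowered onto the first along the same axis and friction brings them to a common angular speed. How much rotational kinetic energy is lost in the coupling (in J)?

ΔKE lost ≈ 956 J

No external torque acts about the common axis, so total angular momentum is conserved.
Taking A's sense as positive: L = (0.9780)(8.61) − (1.820)(46.2) = -75.66 kg·m²·rad/s.
Combined I = 0.9780 + 1.820 = 2.798 kg·m².
ω_f = L / I = -75.66 / 2.798 = -27.04 rad/s.
KE_i = ½ΣIω² = 1979 J; KE_f = ½(2.798)(27.04)² = 1023 J.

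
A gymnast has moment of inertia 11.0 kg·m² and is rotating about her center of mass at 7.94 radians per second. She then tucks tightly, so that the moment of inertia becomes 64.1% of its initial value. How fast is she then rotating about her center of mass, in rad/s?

With no external torque about the axis, L is conserved: I₁ω₁ = I₂ω₂.
I₂ = 0.641 × 11.0 = 7.051 kg·m².
ω₂ = I₁ω₁ / I₂ = (11.00)(7.94 rad/s) / (7.051) = 12.39 rad/s.

ω₂ ≈ 12.4 rad/s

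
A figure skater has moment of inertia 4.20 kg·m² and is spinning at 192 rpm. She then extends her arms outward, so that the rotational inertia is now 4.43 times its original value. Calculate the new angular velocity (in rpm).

ω₂ ≈ 43.3 rpm

With no external torque about the axis, L is conserved: I₁ω₁ = I₂ω₂.
I₂ = 4.43 × 4.20 = 18.61 kg·m².
ω₂ = I₁ω₁ / I₂ = (4.200)(192 rpm) / (18.61) = 43.34 rpm.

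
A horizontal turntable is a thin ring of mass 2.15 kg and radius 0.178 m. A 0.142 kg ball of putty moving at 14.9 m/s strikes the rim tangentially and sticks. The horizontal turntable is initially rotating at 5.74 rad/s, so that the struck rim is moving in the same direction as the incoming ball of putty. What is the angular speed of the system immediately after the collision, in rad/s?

|ω_f| ≈ 10.6 rad/s

The axle reaction passes through the axle and exerts no torque about it; angular momentum about the axle is conserved through the impact.
I_p = (2.15)(0.178)² = 0.06812 kg·m². Taking the sense of the ball of putty's angular momentum as positive, L_{ball} = m v R = (0.142)(14.9)(0.178) = 0.3766 kg·m²/s.
L_i = +I_p ω_p + m v R = +(0.06812)(5.74) + 0.3766 = 0.7676 kg·m²/s.
After sticking, I_f = I_p + m R² = 0.06812 + (0.142)(0.178)² = 0.07262 kg·m².
ω_f = L_i / I_f = 0.7676 / 0.07262 = 10.57 rad/s.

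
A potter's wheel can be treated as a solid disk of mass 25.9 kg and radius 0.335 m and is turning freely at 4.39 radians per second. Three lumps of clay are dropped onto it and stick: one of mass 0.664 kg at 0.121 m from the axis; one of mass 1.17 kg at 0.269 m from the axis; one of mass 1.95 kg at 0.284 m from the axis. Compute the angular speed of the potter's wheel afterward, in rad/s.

No external torque acts about the axis; L_before = L_after.
I_p = ½(25.9)(0.335)² = 1.453 kg·m².
Added inertia Σmr² = (0.664)(0.121)² + (1.17)(0.269)² + (1.95)(0.284)² = 0.2517 kg·m²; I_f = 1.453 + 0.2517 = 1.705 kg·m².
ω_f = I_p ω_i / I_f = (1.453)(4.39) / 1.705 = 3.742 rad/s.

ω_f ≈ 3.74 rad/s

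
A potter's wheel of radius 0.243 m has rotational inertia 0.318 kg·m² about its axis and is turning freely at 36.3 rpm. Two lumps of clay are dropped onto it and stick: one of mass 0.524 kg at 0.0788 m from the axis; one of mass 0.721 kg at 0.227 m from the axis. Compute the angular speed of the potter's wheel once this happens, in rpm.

The added mass arrives with no angular momentum about the axis, and any external torque about the axis is negligible, so the system's angular momentum is conserved.
Added inertia Σmr² = (0.524)(0.0788)² + (0.721)(0.227)² = 0.04041 kg·m²; I_f = 0.3180 + 0.04041 = 0.3584 kg·m².
ω_f = I_p ω_i / I_f = (0.3180)(36.3) / 0.3584 = 32.21 rpm.

ω_f ≈ 32.2 rpm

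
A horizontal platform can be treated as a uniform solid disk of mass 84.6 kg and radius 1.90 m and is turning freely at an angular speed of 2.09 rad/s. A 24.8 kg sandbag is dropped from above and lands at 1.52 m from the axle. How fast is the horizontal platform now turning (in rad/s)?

ω_f ≈ 1.52 rad/s

The added mass arrives with no angular momentum about the axle, and any external torque about the axle is negligible, so the system's angular momentum is conserved.
I_p = ½(84.6)(1.90)² = 152.7 kg·m².
Added inertia Σmr² = (24.8)(1.52)² = 57.30 kg·m²; I_f = 152.7 + 57.30 = 210.0 kg·m².
ω_f = I_p ω_i / I_f = (152.7)(2.09) / 210.0 = 1.520 rad/s.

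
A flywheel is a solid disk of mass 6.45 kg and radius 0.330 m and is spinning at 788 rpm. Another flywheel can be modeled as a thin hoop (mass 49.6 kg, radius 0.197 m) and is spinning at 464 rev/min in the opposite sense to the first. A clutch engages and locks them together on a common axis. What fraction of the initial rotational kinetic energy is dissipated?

fraction ≈ 0.736

No external torque acts about the common axis, so total angular momentum is conserved.
Moments of inertia: I_A = ½(6.45)(0.330)² = 0.3512 kg·m²; I_B = (49.6)(0.197)² = 1.925 kg·m².
Taking A's sense as positive: L = (0.3512)(788) − (1.925)(464) = -616.4 kg·m²·rpm.
Combined I = 0.3512 + 1.925 = 2.276 kg·m².
ω_f = L / I = -616.4 / 2.276 = -270.8 rpm.
KE_i = ½ΣIω² = 3468 J; KE_f = ½(2.276)(28.36)² = 915.3 J.
Fraction dissipated = (KE_i − KE_f)/KE_i = 0.7361.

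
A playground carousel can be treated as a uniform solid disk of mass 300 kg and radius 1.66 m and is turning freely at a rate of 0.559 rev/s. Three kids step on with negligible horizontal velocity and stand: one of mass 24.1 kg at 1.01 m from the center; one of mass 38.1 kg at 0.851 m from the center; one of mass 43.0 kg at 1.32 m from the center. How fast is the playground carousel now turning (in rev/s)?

The added mass arrives with no angular momentum about the center, and any external torque about the center is negligible, so the system's angular momentum is conserved.
I_p = ½(300)(1.66)² = 413.3 kg·m².
Added inertia Σmr² = (24.1)(1.01)² + (38.1)(0.851)² + (43.0)(1.32)² = 127.1 kg·m²; I_f = 413.3 + 127.1 = 540.4 kg·m².
ω_f = I_p ω_i / I_f = (413.3)(0.559) / 540.4 = 0.4275 rev/s.

ω_f ≈ 0.428 rev/s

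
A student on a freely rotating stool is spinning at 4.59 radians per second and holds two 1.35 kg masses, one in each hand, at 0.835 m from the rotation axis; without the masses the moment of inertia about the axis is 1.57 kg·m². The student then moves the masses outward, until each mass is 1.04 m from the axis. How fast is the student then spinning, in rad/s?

No external torque acts about the spin axis, so angular momentum is conserved.
I₁ = 1.57 + 2(1.35)(0.835)² = 3.453 kg·m²; I₂ = 1.57 + 2(1.35)(1.04)² = 4.490 kg·m².
ω₂ = I₁ω₁ / I₂ = (3.453)(4.59 rad/s) / (4.490) = 3.529 rad/s.

ω₂ ≈ 3.53 rad/s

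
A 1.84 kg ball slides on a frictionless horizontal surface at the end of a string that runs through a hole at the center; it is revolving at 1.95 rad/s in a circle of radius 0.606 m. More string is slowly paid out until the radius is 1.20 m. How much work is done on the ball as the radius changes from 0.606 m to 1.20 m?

W ≈ -0.957 J

The constraining force is radial, so m r² ω about the center is conserved.
ω₂ = ω₁ (r₁/r₂)² = (1.95)(0.606/1.20)² = 0.4973 rad/s.
W = ΔKE = ½m(v₂² − v₁²) = -0.9571 J.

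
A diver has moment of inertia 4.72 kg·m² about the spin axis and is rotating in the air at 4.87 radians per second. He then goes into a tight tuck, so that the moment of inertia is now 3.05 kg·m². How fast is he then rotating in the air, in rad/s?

No external torque acts about the spin axis, so angular momentum is conserved.
ω₂ = I₁ω₁ / I₂ = (4.720)(4.87 rad/s) / (3.050) = 7.537 rad/s.

ω₂ ≈ 7.54 rad/s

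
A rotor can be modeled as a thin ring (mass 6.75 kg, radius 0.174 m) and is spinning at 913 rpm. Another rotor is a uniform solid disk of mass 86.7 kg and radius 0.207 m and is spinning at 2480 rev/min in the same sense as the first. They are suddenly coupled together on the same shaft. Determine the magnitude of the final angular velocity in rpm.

|ω_f| ≈ 2320 rpm

The coupling torques are internal; angular momentum about the shared axis is conserved.
Moments of inertia: I_A = (6.75)(0.174)² = 0.2044 kg·m²; I_B = ½(86.7)(0.207)² = 1.858 kg·m².
Taking A's sense as positive: L = (0.2044)(913) + (1.858)(2480) = 4793 kg·m²·rpm.
Combined I = 0.2044 + 1.858 = 2.062 kg·m².
ω_f = L / I = 4793 / 2.062 = 2325 rpm.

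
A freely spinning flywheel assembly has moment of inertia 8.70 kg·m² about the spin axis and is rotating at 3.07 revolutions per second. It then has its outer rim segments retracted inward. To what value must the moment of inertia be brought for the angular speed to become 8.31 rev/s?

I₂ ≈ 3.21 kg·m²

Angular momentum about the spin axis is conserved since the torque about it is zero.
I₂ = I₁ω₁ / ω₂ = (8.70)(3.07) / (8.31) = 3.214 kg·m².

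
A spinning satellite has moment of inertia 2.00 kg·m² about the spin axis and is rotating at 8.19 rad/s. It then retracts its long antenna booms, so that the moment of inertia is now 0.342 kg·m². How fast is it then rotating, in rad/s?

ω₂ ≈ 47.9 rad/s

With no external torque about the axis, L is conserved: I₁ω₁ = I₂ω₂.
ω₂ = I₁ω₁ / I₂ = (2.000)(8.19 rad/s) / (0.3420) = 47.89 rad/s.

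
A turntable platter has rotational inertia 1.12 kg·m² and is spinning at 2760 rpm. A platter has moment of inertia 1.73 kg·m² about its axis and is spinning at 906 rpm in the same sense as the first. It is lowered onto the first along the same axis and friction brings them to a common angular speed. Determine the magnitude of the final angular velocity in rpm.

No external torque acts about the common axis, so total angular momentum is conserved.
Taking A's sense as positive: L = (1.120)(2760) + (1.730)(906) = 4659 kg·m²·rpm.
Combined I = 1.120 + 1.730 = 2.850 kg·m².
ω_f = L / I = 4659 / 2.850 = 1635 rpm.

|ω_f| ≈ 1630 rpm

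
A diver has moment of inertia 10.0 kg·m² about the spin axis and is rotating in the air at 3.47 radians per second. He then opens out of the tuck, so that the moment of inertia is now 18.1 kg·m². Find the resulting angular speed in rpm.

ω₂ ≈ 18.3 rpm

With no external torque about the axis, L is conserved: I₁ω₁ = I₂ω₂.
ω₂ = I₁ω₁ / I₂ = (10.00)(3.47 rad/s) / (18.10) = 1.917 rad/s = 18.31 rpm.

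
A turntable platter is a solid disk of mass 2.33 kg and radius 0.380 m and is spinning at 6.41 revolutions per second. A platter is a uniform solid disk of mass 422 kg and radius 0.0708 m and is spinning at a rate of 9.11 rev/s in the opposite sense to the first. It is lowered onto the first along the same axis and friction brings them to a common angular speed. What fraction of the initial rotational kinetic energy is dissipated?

fraction ≈ 0.369

The coupling torques are internal; angular momentum about the shared axis is conserved.
Moments of inertia: I_A = ½(2.33)(0.380)² = 0.1682 kg·m²; I_B = ½(422)(0.0708)² = 1.058 kg·m².
Taking A's sense as positive: L = (0.1682)(6.41) − (1.058)(9.11) = -8.557 kg·m²·rev/s.
Combined I = 0.1682 + 1.058 = 1.226 kg·m².
ω_f = L / I = -8.557 / 1.226 = -6.980 rev/s.
KE_i = ½ΣIω² = 1869 J; KE_f = ½(1.226)(43.86)² = 1179 J.
Fraction dissipated = (KE_i − KE_f)/KE_i = 0.3692.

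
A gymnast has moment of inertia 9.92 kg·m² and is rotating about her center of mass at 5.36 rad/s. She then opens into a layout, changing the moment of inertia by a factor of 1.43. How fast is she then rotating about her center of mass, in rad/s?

ω₂ ≈ 3.75 rad/s

No external torque acts about the spin axis, so angular momentum is conserved.
I₂ = 1.43 × 9.92 = 14.19 kg·m².
ω₂ = I₁ω₁ / I₂ = (9.920)(5.36 rad/s) / (14.19) = 3.748 rad/s.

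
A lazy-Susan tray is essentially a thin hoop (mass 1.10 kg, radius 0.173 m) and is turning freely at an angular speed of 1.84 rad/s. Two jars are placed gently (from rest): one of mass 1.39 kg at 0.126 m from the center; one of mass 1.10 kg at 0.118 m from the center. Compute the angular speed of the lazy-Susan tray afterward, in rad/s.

No external torque acts about the center; L_before = L_after.
I_p = (1.10)(0.173)² = 0.03292 kg·m².
Added inertia Σmr² = (1.39)(0.126)² + (1.10)(0.118)² = 0.03738 kg·m²; I_f = 0.03292 + 0.03738 = 0.07031 kg·m².
ω_f = I_p ω_i / I_f = (0.03292)(1.84) / 0.07031 = 0.8616 rad/s.

ω_f ≈ 0.862 rad/s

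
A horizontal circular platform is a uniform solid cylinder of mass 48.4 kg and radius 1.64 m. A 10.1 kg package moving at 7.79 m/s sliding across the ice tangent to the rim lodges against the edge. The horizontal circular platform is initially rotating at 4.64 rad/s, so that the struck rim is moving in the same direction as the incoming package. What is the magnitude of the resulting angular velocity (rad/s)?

|ω_f| ≈ 4.67 rad/s

About the central axle the impulsive forces during the collision are internal, so angular momentum about that axis is conserved.
I_p = ½(48.4)(1.64)² = 65.09 kg·m². Taking the sense of the package's angular momentum as positive, L_{package} = m v R = (10.1)(7.79)(1.64) = 129.0 kg·m²/s.
L_i = +I_p ω_p + m v R = +(65.09)(4.64) + 129.0 = 431.0 kg·m²/s.
After sticking, I_f = I_p + m R² = 65.09 + (10.1)(1.64)² = 92.25 kg·m².
ω_f = L_i / I_f = 431.0 / 92.25 = 4.672 rad/s.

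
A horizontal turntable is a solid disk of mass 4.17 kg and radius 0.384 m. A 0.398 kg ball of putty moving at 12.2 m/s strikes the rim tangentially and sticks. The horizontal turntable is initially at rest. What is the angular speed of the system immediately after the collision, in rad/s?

The axle reaction passes through the axle and exerts no torque about it; angular momentum about the axle is conserved through the impact.
I_p = ½(4.17)(0.384)² = 0.3074 kg·m². Taking the sense of the ball of putty's angular momentum as positive, L_{ball} = m v R = (0.398)(12.2)(0.384) = 1.865 kg·m²/s.
L_i = 0 + 1.865 = 1.865 kg·m²/s.
After sticking, I_f = I_p + m R² = 0.3074 + (0.398)(0.384)² = 0.3661 kg·m².
ω_f = L_i / I_f = 1.865 / 0.3661 = 5.093 rad/s.

|ω_f| ≈ 5.09 rad/s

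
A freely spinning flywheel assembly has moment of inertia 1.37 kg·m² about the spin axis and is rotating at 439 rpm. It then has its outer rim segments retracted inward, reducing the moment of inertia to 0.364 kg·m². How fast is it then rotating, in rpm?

With no external torque about the axis, L is conserved: I₁ω₁ = I₂ω₂.
ω₂ = I₁ω₁ / I₂ = (1.370)(439 rpm) / (0.3640) = 1652 rpm.

ω₂ ≈ 1650 rpm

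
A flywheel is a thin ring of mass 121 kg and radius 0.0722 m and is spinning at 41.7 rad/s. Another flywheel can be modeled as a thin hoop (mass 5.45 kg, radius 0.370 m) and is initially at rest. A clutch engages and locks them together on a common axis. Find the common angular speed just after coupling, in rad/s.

|ω_f| ≈ 19.1 rad/s

The coupling torques are internal; angular momentum about the shared axis is conserved.
Moments of inertia: I_A = (121)(0.0722)² = 0.6308 kg·m²; I_B = (5.45)(0.370)² = 0.7461 kg·m².
Taking A's sense as positive: L = (0.6308)(41.7) = 26.30 kg·m²·rad/s.
Combined I = 0.6308 + 0.7461 = 1.377 kg·m².
ω_f = L / I = 26.30 / 1.377 = 19.10 rad/s.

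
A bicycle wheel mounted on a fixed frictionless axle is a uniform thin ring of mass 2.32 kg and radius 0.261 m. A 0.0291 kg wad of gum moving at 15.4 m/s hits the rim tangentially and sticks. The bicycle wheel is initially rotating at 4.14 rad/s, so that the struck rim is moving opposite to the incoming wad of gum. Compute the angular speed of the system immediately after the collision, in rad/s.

About the axle the impulsive forces during the collision are internal, so angular momentum about that axis is conserved.
I_p = (2.32)(0.261)² = 0.1580 kg·m². Taking the sense of the wad of gum's angular momentum as positive, L_{wad} = m v R = (0.0291)(15.4)(0.261) = 0.1170 kg·m²/s.
L_i = −I_p ω_p + m v R = −(0.1580)(4.14) + 0.1170 = -0.5373 kg·m²/s.
After sticking, I_f = I_p + m R² = 0.1580 + (0.0291)(0.261)² = 0.1600 kg·m².
ω_f = L_i / I_f = -0.5373 / 0.1600 = -3.358 rad/s.

|ω_f| ≈ 3.36 rad/s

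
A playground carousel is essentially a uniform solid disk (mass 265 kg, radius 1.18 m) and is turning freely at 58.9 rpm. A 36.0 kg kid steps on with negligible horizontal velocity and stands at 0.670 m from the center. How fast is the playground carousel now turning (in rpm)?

ω_f ≈ 54.2 rpm

The added mass arrives with no angular momentum about the center, and any external torque about the center is negligible, so the system's angular momentum is conserved.
I_p = ½(265)(1.18)² = 184.5 kg·m².
Added inertia Σmr² = (36.0)(0.670)² = 16.16 kg·m²; I_f = 184.5 + 16.16 = 200.7 kg·m².
ω_f = I_p ω_i / I_f = (184.5)(58.9) / 200.7 = 54.16 rpm.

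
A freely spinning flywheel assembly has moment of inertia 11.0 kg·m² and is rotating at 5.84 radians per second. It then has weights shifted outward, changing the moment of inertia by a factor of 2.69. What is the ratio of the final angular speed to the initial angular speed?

No external torque acts about the spin axis, so angular momentum is conserved.
I₂ = 2.69 × 11.0 = 29.59 kg·m².
ω₂/ω₁ = I₁/I₂ = 11.00 / 29.59 = 0.3717.

ω₂/ω₁ ≈ 0.372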